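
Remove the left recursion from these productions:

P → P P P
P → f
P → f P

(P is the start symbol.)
P is directly left-recursive. The standard transformation for
  A → A α₁ | ... | A α_m | β₁ | ... | β_n
is
  A  → β₁ A' | ... | β_n A'
  A' → α₁ A' | ... | α_m A' | ε

P → f becomes P → f P'
P → f P becomes P → f P P'
P → P P P becomes P' → P P P'
Add P' → ε

Resulting grammar:
P → f P'
P → f P P'
P' → P P P'
P' → ε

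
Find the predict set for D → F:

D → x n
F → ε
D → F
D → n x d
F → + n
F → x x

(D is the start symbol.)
PREDICT(D → F) = (FIRST(RHS) \ {ε}) ∪ (FOLLOW(D) if ε ∈ FIRST(RHS), i.e. RHS ⇒* ε)
FIRST(F) = { '+', 'x', ε }
FIRST(F) = { '+', 'x', ε }
ε ∈ FIRST(F) (the right-hand side is nullable), so add FOLLOW(D) = { $ }
PREDICT(D → F) = { $, '+', 'x' }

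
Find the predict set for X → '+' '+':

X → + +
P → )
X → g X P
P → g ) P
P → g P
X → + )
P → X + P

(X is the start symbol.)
{ '+' }

PREDICT(X → '+' '+') = (FIRST(RHS) \ {ε}) ∪ (FOLLOW(X) if ε ∈ FIRST(RHS), i.e. RHS ⇒* ε)
FIRST('+' '+') = { '+' }
ε ∉ FIRST('+' '+'), so FOLLOW(X) is not added.
PREDICT(X → '+' '+') = { '+' }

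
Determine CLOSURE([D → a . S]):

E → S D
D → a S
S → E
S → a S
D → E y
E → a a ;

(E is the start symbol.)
To compute CLOSURE, for each item [A → α.Bβ] where B is a non-terminal, add [B → .γ] for all productions B → γ; repeat for the newly added items until nothing changes.

Start with: [D → a . S]
  [D → a . S] has the dot before S: add [S → . E], [S → . a S]
  [S → . E] has the dot before E: add [E → . S D], [E → . a a ;]
No further items can be added.

CLOSURE = { [D → a . S], [E → . S D], [E → . a a ;], [S → . E], [S → . a S] }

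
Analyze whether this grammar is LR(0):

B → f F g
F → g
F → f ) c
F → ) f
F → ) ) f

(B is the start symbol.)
Augment with B' → B and build the canonical LR(0) collection (I0 = CLOSURE({[B' → . B]}), then GOTO on every symbol after a dot until no new states appear). It has 13 states:
  I0: { [B → . f F g], [B' → . B] }  — shift
  I1: { [B' → B .] }  — accept
  I2: { [B → f . F g], [F → . ) ) f], [F → . ) f], [F → . f ) c], [F → . g] }  — shift
  I3: { [F → ) . ) f], [F → ) . f] }  — shift
  I4: { [B → f F . g] }  — shift
  I5: { [F → f . ) c] }  — shift
  I6: { [F → g .] }  — reduce
  I7: { [F → f ) . c] }  — shift
  I8: { [F → f ) c .] }  — reduce
  I9: { [B → f F g .] }  — reduce
  I10: { [F → ) ) . f] }  — shift
  I11: { [F → ) f .] }  — reduce
  I12: { [F → ) ) f .] }  — reduce

Every state is either a pure shift/goto state or contains exactly one complete item and nothing to shift — no conflicts. The grammar is LR(0).

Answer: Yes, the grammar is LR(0)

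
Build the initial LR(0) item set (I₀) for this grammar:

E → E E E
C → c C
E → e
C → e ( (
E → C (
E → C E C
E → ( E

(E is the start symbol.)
{ [C → . c C], [C → . e ( (], [E → . ( E], [E → . C (], [E → . C E C], [E → . E E E], [E → . e], [E' → . E] }

First, augment the grammar with E' → E
I₀ = CLOSURE({ [E' → . E] }):
  [E' → . E] has the dot before E: add [E → . E E E], [E → . e], [E → . C (], [E → . C E C], [E → . ( E]
  [E → . C (] has the dot before C: add [C → . c C], [C → . e ( (]
No further items can be added.

I₀ = { [C → . c C], [C → . e ( (], [E → . ( E], [E → . C (], [E → . C E C], [E → . E E E], [E → . e], [E' → . E] }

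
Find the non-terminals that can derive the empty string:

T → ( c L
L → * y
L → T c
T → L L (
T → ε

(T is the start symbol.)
{ 'T' }

A non-terminal is nullable if it can derive ε (the empty string): either it has an ε-production, or it has a production whose right-hand side consists entirely of nullable non-terminals.

ε-productions: T → ε
So T is immediately nullable.
No further non-terminal can be added: every production for the remaining non-terminals contains a terminal or a non-nullable non-terminal.
Nullable = { 'T' }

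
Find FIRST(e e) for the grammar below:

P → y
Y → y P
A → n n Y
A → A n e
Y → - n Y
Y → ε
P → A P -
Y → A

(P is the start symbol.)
To compute FIRST(e e), process the symbols left to right:
Symbol e is a terminal. Add 'e' and stop.
FIRST(e e) = { 'e' }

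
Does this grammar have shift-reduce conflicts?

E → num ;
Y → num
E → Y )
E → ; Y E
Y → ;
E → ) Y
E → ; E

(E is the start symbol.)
Yes — I2: [Y → ; .] vs [E → . ) Y]; I5: [Y → num .] vs [E → num . ;]; I10: [E → Y ) .] vs [Y → . ;]

A shift-reduce conflict occurs when an LR(0) state has both:
  - a complete (reduce) item [A → α .] (dot at the end), and
  - a shift item [B → β . c γ] (dot before a terminal).

Augment with E' → E and build the canonical LR(0) collection (I0 = CLOSURE({[E' → . E]}), then GOTO on every symbol after a dot until no new states appear). It has 15 states:
  I0: { [E → . ) Y], [E → . ; E], [E → . ; Y E], [E → . Y )], [E → . num ;], [E' → . E], [Y → . ;], [Y → . num] }  — shift
  I1: { [E → ) . Y], [Y → . ;], [Y → . num] }  — shift
  I2: { [E → . ) Y], [E → . ; E], [E → . ; Y E], [E → . Y )], [E → . num ;], [E → ; . E], [E → ; . Y E], [Y → . ;], [Y → . num], [Y → ; .] }  — shift, reduce
  I3: { [E' → E .] }  — accept
  I4: { [E → Y . )] }  — shift
  I5: { [E → num . ;], [Y → num .] }  — shift, reduce
  I6: { [E → num ; .] }  — reduce
  I7: { [E → Y ) .] }  — reduce
  I8: { [E → ; E .] }  — reduce
  I9: { [E → . ) Y], [E → . ; E], [E → . ; Y E], [E → . Y )], [E → . num ;], [E → ; Y . E], [E → Y . )], [Y → . ;], [Y → . num] }  — shift
  I10: { [E → ) . Y], [E → Y ) .], [Y → . ;], [Y → . num] }  — shift, reduce
  I11: { [E → ; Y E .] }  — reduce
  I12: { [Y → ; .] }  — reduce
  I13: { [E → ) Y .] }  — reduce
  I14: { [Y → num .] }  — reduce

I2 contains reduce item [Y → ; .] and shift items [E → . ) Y], [E → . ; E], [E → . ; Y E], [E → . num ;], [Y → . ;], [Y → . num] — shift-reduce conflict.
I5 contains reduce item [Y → num .] and shift item [E → num . ;] — shift-reduce conflict.
I10 contains reduce item [E → Y ) .] and shift items [Y → . ;], [Y → . num] — shift-reduce conflict.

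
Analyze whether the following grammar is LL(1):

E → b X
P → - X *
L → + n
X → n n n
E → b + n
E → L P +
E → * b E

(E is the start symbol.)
Relevant sets:
  FIRST(L) = { '+' }

For E:
  PREDICT(E → b X) = { 'b' }
  PREDICT(E → b '+' n) = { 'b' }
  PREDICT(E → L P '+') = { '+' }
  PREDICT(E → '*' b E) = { '*' }
P, L, X have a single production, so nothing to check there.

Conflict found: Predict set conflict for E: { 'b' }
The grammar is NOT LL(1).

Answer: No. Predict set conflict for E: { 'b' }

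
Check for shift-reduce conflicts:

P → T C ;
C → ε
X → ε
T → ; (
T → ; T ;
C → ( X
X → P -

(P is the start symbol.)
A shift-reduce conflict occurs when an LR(0) state has both:
  - a complete (reduce) item [A → α .] (dot at the end), and
  - a shift item [B → β . c γ] (dot before a terminal).

Augment with P' → P and build the canonical LR(0) collection (I0 = CLOSURE({[P' → . P]}), then GOTO on every symbol after a dot until no new states appear). It has 13 states:
  I0: { [P → . T C ;], [P' → . P], [T → . ; (], [T → . ; T ;] }  — shift
  I1: { [T → . ; (], [T → . ; T ;], [T → ; . (], [T → ; . T ;] }  — shift
  I2: { [P' → P .] }  — accept
  I3: { [C → . ( X], [C → .], [P → T . C ;] }  — shift, reduce
  I4: { [C → ( . X], [P → . T C ;], [T → . ; (], [T → . ; T ;], [X → . P -], [X → .] }  — shift, reduce
  I5: { [P → T C . ;] }  — shift
  I6: { [P → T C ; .] }  — reduce
  I7: { [X → P . -] }  — shift
  I8: { [C → ( X .] }  — reduce
  I9: { [X → P - .] }  — reduce
  I10: { [T → ; ( .] }  — reduce
  I11: { [T → ; T . ;] }  — shift
  I12: { [T → ; T ; .] }  — reduce

I3 contains reduce item [C → .] and shift item [C → . ( X] — shift-reduce conflict.
I4 contains reduce item [X → .] and shift items [T → . ; (], [T → . ; T ;] — shift-reduce conflict.

Answer: Yes — I3: [C → .] vs [C → . ( X]; I4: [X → .] vs [T → . ; (]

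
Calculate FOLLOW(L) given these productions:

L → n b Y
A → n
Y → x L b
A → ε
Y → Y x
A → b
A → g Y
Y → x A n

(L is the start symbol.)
{ $, 'b' }

To compute FOLLOW(L), find every occurrence of L on a right-hand side N → α L β: add FIRST(β) \ {ε}, and if β is empty or nullable also add FOLLOW(N). Iterate to a fixed point.

L is the start symbol, so $ ∈ FOLLOW(L).
In Y → x L b: L is followed by b, add FIRST(b) \ {ε} = { 'b' }

Taking the union: FOLLOW(L) = { $, 'b' }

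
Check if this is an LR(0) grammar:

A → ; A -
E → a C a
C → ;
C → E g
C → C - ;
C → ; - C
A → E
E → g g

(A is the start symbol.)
No. Shift-reduce conflict between [C → ; .] and [C → ; . - C]

Augment with A' → A and build the canonical LR(0) collection (I0 = CLOSURE({[A' → . A]}), then GOTO on every symbol after a dot until no new states appear). It has 18 states:
  I0: { [A → . ; A -], [A → . E], [A' → . A], [E → . a C a], [E → . g g] }  — shift
  I1: { [A → . ; A -], [A → . E], [A → ; . A -], [E → . a C a], [E → . g g] }  — shift
  I2: { [A' → A .] }  — accept
  I3: { [A → E .] }  — reduce
  I4: { [C → . ; - C], [C → . ;], [C → . C - ;], [C → . E g], [E → . a C a], [E → . g g], [E → a . C a] }  — shift
  I5: { [E → g . g] }  — shift
  I6: { [E → g g .] }  — reduce
  I7: { [C → ; . - C], [C → ; .] }  — shift, reduce
  I8: { [C → C . - ;], [E → a C . a] }  — shift
  I9: { [C → E . g] }  — shift
  I10: { [C → E g .] }  — reduce
  I11: { [C → C - . ;] }  — shift
  I12: { [E → a C a .] }  — reduce
  I13: { [C → C - ; .] }  — reduce
  I14: { [C → . ; - C], [C → . ;], [C → . C - ;], [C → . E g], [C → ; - . C], [E → . a C a], [E → . g g] }  — shift
  I15: { [C → ; - C .], [C → C . - ;] }  — shift, reduce
  I16: { [A → ; A . -] }  — shift
  I17: { [A → ; A - .] }  — reduce

Conflict in state I7:
  Shift-reduce conflict between [C → ; .] and [C → ; . - C]
So the grammar is NOT LR(0).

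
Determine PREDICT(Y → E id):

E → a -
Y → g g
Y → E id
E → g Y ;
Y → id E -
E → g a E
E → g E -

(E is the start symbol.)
PREDICT(Y → E id) = (FIRST(RHS) \ {ε}) ∪ (FOLLOW(Y) if ε ∈ FIRST(RHS), i.e. RHS ⇒* ε)
FIRST(E) = { 'a', 'g' }
FIRST(E id) = { 'a', 'g' }
ε ∉ FIRST(E id), so FOLLOW(Y) is not added.
PREDICT(Y → E id) = { 'a', 'g' }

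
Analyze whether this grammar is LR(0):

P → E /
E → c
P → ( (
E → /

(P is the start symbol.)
Augment with P' → P and build the canonical LR(0) collection (I0 = CLOSURE({[P' → . P]}), then GOTO on every symbol after a dot until no new states appear). It has 8 states:
  I0: { [E → . /], [E → . c], [P → . ( (], [P → . E /], [P' → . P] }  — shift
  I1: { [P → ( . (] }  — shift
  I2: { [E → / .] }  — reduce
  I3: { [P → E . /] }  — shift
  I4: { [P' → P .] }  — accept
  I5: { [E → c .] }  — reduce
  I6: { [P → E / .] }  — reduce
  I7: { [P → ( ( .] }  — reduce

Every state is either a pure shift/goto state or contains exactly one complete item and nothing to shift — no conflicts. The grammar is LR(0).

Answer: Yes, the grammar is LR(0)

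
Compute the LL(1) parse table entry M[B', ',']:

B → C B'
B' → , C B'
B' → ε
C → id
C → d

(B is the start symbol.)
To find M[B', ','], we find productions for B' where ',' is in the predict set (PREDICT(N → α) = (FIRST(α) \ {ε}) ∪ (FOLLOW(N) if α ⇒* ε)).

Relevant sets:
  FOLLOW(B') = { $ }

B' → , C B': PREDICT = { ',' }
  ',' is in predict set, so this production goes in M[B', ',']
B' → ε: PREDICT = { $ }

M[B', ','] = B' → , C B'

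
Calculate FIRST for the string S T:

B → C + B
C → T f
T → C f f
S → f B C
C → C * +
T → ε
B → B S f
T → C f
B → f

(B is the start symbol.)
{ 'f' }

FIRST sets of the non-terminals involved (from the grammar, by fixed-point iteration):
  FIRST(S) = { 'f' }

To compute FIRST(S T), process the symbols left to right:
Symbol S is a non-terminal. Add FIRST(S) \ {ε} = { 'f' }
S is not nullable (ε ∉ FIRST(S)), so stop here.
FIRST(S T) = { 'f' }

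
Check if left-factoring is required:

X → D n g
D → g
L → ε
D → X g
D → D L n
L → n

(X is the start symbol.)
No, left-factoring is not needed

Left-factoring is needed when two productions for the same non-terminal
share a common prefix on the right-hand side.

Productions for D:
  D → g
  D → X g
  D → D L n
Productions for L:
  L → ε
  L → n

No common prefixes found.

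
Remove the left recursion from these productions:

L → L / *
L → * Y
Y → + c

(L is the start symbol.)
L → * Y L'
L' → / * L'
L' → ε
Y → + c

L is directly left-recursive. The standard transformation for
  A → A α₁ | ... | A α_m | β₁ | ... | β_n
is
  A  → β₁ A' | ... | β_n A'
  A' → α₁ A' | ... | α_m A' | ε

L → * Y becomes L → * Y L'
L → L / * becomes L' → / * L'
Add L' → ε

Productions for other non-terminals are unchanged:
  Y → + c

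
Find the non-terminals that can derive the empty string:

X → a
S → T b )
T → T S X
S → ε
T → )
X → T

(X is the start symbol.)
{ 'S' }

ε-productions: S → ε
So S is immediately nullable.
No further non-terminal can be added: every production for the remaining non-terminals contains a terminal or a non-nullable non-terminal.
Nullable = { 'S' }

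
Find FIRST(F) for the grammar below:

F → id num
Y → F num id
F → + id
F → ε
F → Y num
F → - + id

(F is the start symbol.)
{ '+', '-', 'id', 'num', ε }

To compute FIRST(F), examine every production with F on the left-hand side, reading each right-hand side left to right until a non-nullable symbol is reached.

FIRST sets of the other non-terminals involved (by the same procedure, iterated to a fixed point):
  FIRST(Y) = { '+', '-', 'id', 'num' }

From F → id num:
  - id is a terminal: add 'id' and stop
From F → + id:
  - '+' is a terminal: add '+' and stop
From F → ε:
  - ε-production, so ε ∈ FIRST(F)
From F → Y num:
  - Y is a non-terminal: add FIRST(Y) \ {ε} = { '+', '-', 'id', 'num' }
    Y is not nullable, so stop
From F → - + id:
  - '-' is a terminal: add '-' and stop

Collecting: FIRST(F) = { '+', '-', 'id', 'num', ε }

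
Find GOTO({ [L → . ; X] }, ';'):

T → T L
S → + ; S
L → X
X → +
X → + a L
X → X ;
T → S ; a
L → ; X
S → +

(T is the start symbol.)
{ [L → ; . X], [X → . + a L], [X → . +], [X → . X ;] }

GOTO(I, ';') = CLOSURE({ [A → αX.β] : [A → α.Xβ] ∈ I, X = ';' })

Items with dot before ';', with the dot advanced:
  [L → . ; X] → [L → ; . X]
Closure of the advanced items:
  [L → ; . X] has the dot before X: add [X → . +], [X → . + a L], [X → . X ;]

GOTO = { [L → ; . X], [X → . + a L], [X → . +], [X → . X ;] }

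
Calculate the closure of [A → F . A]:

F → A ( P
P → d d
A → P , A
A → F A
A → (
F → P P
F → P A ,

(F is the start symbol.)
{ [A → . (], [A → . F A], [A → . P , A], [A → F . A], [F → . A ( P], [F → . P A ,], [F → . P P], [P → . d d] }

To compute CLOSURE, for each item [A → α.Bβ] where B is a non-terminal, add [B → .γ] for all productions B → γ; repeat for the newly added items until nothing changes.

Start with: [A → F . A]
  [A → F . A] has the dot before A: add [A → . P , A], [A → . F A], [A → . (]
  [A → . P , A] has the dot before P: add [P → . d d]
  [A → . F A] has the dot before F: add [F → . A ( P], [F → . P P], [F → . P A ,]
No further items can be added.

CLOSURE = { [A → . (], [A → . F A], [A → . P , A], [A → F . A], [F → . A ( P], [F → . P A ,], [F → . P P], [P → . d d] }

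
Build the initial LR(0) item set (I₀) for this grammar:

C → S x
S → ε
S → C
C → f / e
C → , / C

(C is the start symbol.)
{ [C → . , / C], [C → . S x], [C → . f / e], [C' → . C], [S → . C], [S → .] }

First, augment the grammar with C' → C
I₀ = CLOSURE({ [C' → . C] }):
  [C' → . C] has the dot before C: add [C → . S x], [C → . f / e], [C → . , / C]
  [C → . S x] has the dot before S: add [S → .], [S → . C]
No further items can be added.

I₀ = { [C → . , / C], [C → . S x], [C → . f / e], [C' → . C], [S → . C], [S → .] }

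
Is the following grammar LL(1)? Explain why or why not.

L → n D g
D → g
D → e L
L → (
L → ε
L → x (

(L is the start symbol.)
Relevant sets:
  FOLLOW(L) = { $, 'g' }

For L:
  PREDICT(L → n D g) = { 'n' }
  PREDICT(L → '(') = { '(' }
  PREDICT(L → ε) = { $, 'g' }
  PREDICT(L → x '(') = { 'x' }
For D:
  PREDICT(D → g) = { 'g' }
  PREDICT(D → e L) = { 'e' }

All predict sets are disjoint. The grammar IS LL(1).

Answer: Yes, the grammar is LL(1).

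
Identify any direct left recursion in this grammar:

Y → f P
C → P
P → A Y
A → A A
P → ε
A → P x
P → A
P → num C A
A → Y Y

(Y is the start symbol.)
Direct left recursion occurs when N → N α for some non-terminal N (the right-hand side begins with the left-hand side itself).

Y → f P: starts with f
C → P: starts with P
P → A Y: starts with A
A → A A: LEFT RECURSIVE (starts with A)
P → ε: starts with ε
A → P x: starts with P
P → A: starts with A
P → num C A: starts with num
A → Y Y: starts with Y

The grammar has direct left recursion on: A.

Answer: Yes, A is left-recursive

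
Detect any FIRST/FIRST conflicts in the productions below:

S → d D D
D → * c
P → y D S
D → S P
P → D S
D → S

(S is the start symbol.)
Yes. D → S P / D → S on { 'd' }

A FIRST/FIRST conflict occurs when two productions N → α and N → β for the same non-terminal have FIRST(α) ∩ FIRST(β) ≠ ∅ (with ε ∈ FIRST of a nullable right-hand side, so two nullable alternatives also conflict).

FIRST sets of the non-terminals at (or reachable through a nullable prefix from) the front of some alternative:
  FIRST(S) = { 'd' }
  FIRST(D) = { '*', 'd' }

Productions for D:
  D → * c: FIRST = { '*' }
  D → S P: FIRST = { 'd' }
  D → S: FIRST = { 'd' }
Productions for P:
  P → y D S: FIRST = { 'y' }
  P → D S: FIRST = { '*', 'd' }
S has only one production, so no FIRST/FIRST conflict is possible there.

Conflict for D: D → S P and D → S
  Overlap: { 'd' }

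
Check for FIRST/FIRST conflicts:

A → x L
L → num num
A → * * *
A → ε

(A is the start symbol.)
A FIRST/FIRST conflict occurs when two productions N → α and N → β for the same non-terminal have FIRST(α) ∩ FIRST(β) ≠ ∅ (with ε ∈ FIRST of a nullable right-hand side, so two nullable alternatives also conflict).

Productions for A:
  A → x L: FIRST = { 'x' }
  A → * * *: FIRST = { '*' }
  A → ε: FIRST = { ε }
L has only one production, so no FIRST/FIRST conflict is possible there.

All alternatives of each non-terminal have pairwise disjoint FIRST sets.

Answer: No FIRST/FIRST conflicts.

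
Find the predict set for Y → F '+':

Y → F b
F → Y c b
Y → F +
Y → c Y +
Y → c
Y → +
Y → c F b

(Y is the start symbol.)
PREDICT(Y → F '+') = (FIRST(RHS) \ {ε}) ∪ (FOLLOW(Y) if ε ∈ FIRST(RHS), i.e. RHS ⇒* ε)
FIRST(F) = { '+', 'c' }
FIRST(F '+') = { '+', 'c' }
ε ∉ FIRST(F '+'), so FOLLOW(Y) is not added.
PREDICT(Y → F '+') = { '+', 'c' }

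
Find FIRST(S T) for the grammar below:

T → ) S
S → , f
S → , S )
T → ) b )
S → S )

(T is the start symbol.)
{ ',' }

FIRST sets of the non-terminals involved (from the grammar, by fixed-point iteration):
  FIRST(S) = { ',' }

To compute FIRST(S T), process the symbols left to right:
Symbol S is a non-terminal. Add FIRST(S) \ {ε} = { ',' }
S is not nullable (ε ∉ FIRST(S)), so stop here.
FIRST(S T) = { ',' }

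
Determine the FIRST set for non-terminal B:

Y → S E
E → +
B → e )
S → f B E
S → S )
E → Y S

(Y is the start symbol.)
{ 'e' }

From B → e ):
  - e is a terminal: add 'e' and stop

Collecting: FIRST(B) = { 'e' }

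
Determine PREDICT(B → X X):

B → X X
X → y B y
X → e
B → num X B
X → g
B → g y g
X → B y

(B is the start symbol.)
{ 'e', 'g', 'num', 'y' }

PREDICT(B → X X) = (FIRST(RHS) \ {ε}) ∪ (FOLLOW(B) if ε ∈ FIRST(RHS), i.e. RHS ⇒* ε)
FIRST(X) = { 'e', 'g', 'num', 'y' }
FIRST(X X) = { 'e', 'g', 'num', 'y' }
ε ∉ FIRST(X X), so FOLLOW(B) is not added.
PREDICT(B → X X) = { 'e', 'g', 'num', 'y' }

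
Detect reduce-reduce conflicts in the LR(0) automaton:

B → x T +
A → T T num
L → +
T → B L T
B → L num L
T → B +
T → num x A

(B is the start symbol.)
A reduce-reduce conflict occurs when an LR(0) state has two complete items [A → α .] and [B → β .] — both call for a reduction, and with no lookahead the parser cannot choose between them.

Augment with B' → B and build the canonical LR(0) collection (I0 = CLOSURE({[B' → . B]}), then GOTO on every symbol after a dot until no new states appear). It has 19 states:
  I0: { [B → . L num L], [B → . x T +], [B' → . B], [L → . +] }  — shift
  I1: { [L → + .] }  — reduce
  I2: { [B' → B .] }  — accept
  I3: { [B → L . num L] }  — shift
  I4: { [B → . L num L], [B → . x T +], [B → x . T +], [L → . +], [T → . B +], [T → . B L T], [T → . num x A] }  — shift
  I5: { [L → . +], [T → B . +], [T → B . L T] }  — shift
  I6: { [B → x T . +] }  — shift
  I7: { [T → num . x A] }  — shift
  I8: { [A → . T T num], [B → . L num L], [B → . x T +], [L → . +], [T → . B +], [T → . B L T], [T → . num x A], [T → num x . A] }  — shift
  I9: { [T → num x A .] }  — reduce
  I10: { [A → T . T num], [B → . L num L], [B → . x T +], [L → . +], [T → . B +], [T → . B L T], [T → . num x A] }  — shift
  I11: { [A → T T . num] }  — shift
  I12: { [A → T T num .] }  — reduce
  I13: { [B → x T + .] }  — reduce
  I14: { [L → + .], [T → B + .] }  — 2 reduces
  I15: { [B → . L num L], [B → . x T +], [L → . +], [T → . B +], [T → . B L T], [T → . num x A], [T → B L . T] }  — shift
  I16: { [T → B L T .] }  — reduce
  I17: { [B → L num . L], [L → . +] }  — shift
  I18: { [B → L num L .] }  — reduce

I14 contains complete items [L → + .], [T → B + .] — reduce-reduce conflict.

Answer: Yes — I14: [L → + .] vs [T → B + .]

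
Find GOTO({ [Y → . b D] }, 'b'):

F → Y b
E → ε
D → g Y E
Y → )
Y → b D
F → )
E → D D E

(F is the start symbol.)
{ [D → . g Y E], [Y → b . D] }

GOTO(I, 'b') = CLOSURE({ [A → αX.β] : [A → α.Xβ] ∈ I, X = 'b' })

Items with dot before 'b', with the dot advanced:
  [Y → . b D] → [Y → b . D]
Closure of the advanced items:
  [Y → b . D] has the dot before D: add [D → . g Y E]

GOTO = { [D → . g Y E], [Y → b . D] }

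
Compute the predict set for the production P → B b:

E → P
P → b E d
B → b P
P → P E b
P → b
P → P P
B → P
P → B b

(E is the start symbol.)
PREDICT(P → B b) = (FIRST(RHS) \ {ε}) ∪ (FOLLOW(P) if ε ∈ FIRST(RHS), i.e. RHS ⇒* ε)
FIRST(B) = { 'b' }
FIRST(B b) = { 'b' }
ε ∉ FIRST(B b), so FOLLOW(P) is not added.
PREDICT(P → B b) = { 'b' }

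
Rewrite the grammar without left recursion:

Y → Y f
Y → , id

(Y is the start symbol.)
Y is directly left-recursive. The standard transformation for
  A → A α₁ | ... | A α_m | β₁ | ... | β_n
is
  A  → β₁ A' | ... | β_n A'
  A' → α₁ A' | ... | α_m A' | ε

Y → , id becomes Y → , id Y'
Y → Y f becomes Y' → f Y'
Add Y' → ε

Resulting grammar:
Y → , id Y'
Y' → f Y'
Y' → ε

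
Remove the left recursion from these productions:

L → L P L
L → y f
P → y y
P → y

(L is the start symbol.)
L is directly left-recursive. The standard transformation for
  A → A α₁ | ... | A α_m | β₁ | ... | β_n
is
  A  → β₁ A' | ... | β_n A'
  A' → α₁ A' | ... | α_m A' | ε

L → y f becomes L → y f L'
L → L P L becomes L' → P L L'
Add L' → ε

Productions for other non-terminals are unchanged:
  P → y y
  P → y

Resulting grammar:
L → y f L'
L' → P L L'
L' → ε
P → y y
P → y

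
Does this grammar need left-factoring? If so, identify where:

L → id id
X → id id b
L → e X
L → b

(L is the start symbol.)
Left-factoring is needed when two productions for the same non-terminal
share a common prefix on the right-hand side.

Productions for L:
  L → id id
  L → e X
  L → b

No common prefixes found.

Answer: No, left-factoring is not needed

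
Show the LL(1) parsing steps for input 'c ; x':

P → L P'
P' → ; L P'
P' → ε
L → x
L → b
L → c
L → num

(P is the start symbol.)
LL(1) parsing maintains a stack (initially the start symbol over $) and the input. At each step: if the stack top is a terminal, match it against the current input token; if it is a non-terminal N, replace it with the RHS of M[N, lookahead] (the unique production whose predict set contains the lookahead).

Stack is shown with the top on the left.

Stack     Input    Action
-------------------------
P $       c ; x $  output P → L P'
L P' $    c ; x $  output L → c
c P' $    c ; x $  match 'c'
P' $      ; x $    output P' → ; L P'
; L P' $  ; x $    match ';'
L P' $    x $      output L → x
x P' $    x $      match 'x'
P' $      $        output P' → ε
$         $        accept

The string is accepted.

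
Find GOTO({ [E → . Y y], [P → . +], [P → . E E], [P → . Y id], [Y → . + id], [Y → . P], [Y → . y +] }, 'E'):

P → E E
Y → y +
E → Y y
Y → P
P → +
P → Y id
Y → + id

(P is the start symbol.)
GOTO(I, 'E') = CLOSURE({ [A → αX.β] : [A → α.Xβ] ∈ I, X = 'E' })

Items with dot before 'E', with the dot advanced:
  [P → . E E] → [P → E . E]
Closure of the advanced items:
  [P → E . E] has the dot before E: add [E → . Y y]
  [E → . Y y] has the dot before Y: add [Y → . y +], [Y → . P], [Y → . + id]
  [Y → . P] has the dot before P: add [P → . E E], [P → . +], [P → . Y id]

GOTO = { [E → . Y y], [P → . +], [P → . E E], [P → . Y id], [P → E . E], [Y → . + id], [Y → . P], [Y → . y +] }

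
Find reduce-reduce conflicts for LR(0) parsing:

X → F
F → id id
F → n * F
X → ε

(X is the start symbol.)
Augment with X' → X and build the canonical LR(0) collection (I0 = CLOSURE({[X' → . X]}), then GOTO on every symbol after a dot until no new states appear). It has 8 states:
  I0: { [F → . id id], [F → . n * F], [X → . F], [X → .], [X' → . X] }  — shift, reduce
  I1: { [X → F .] }  — reduce
  I2: { [X' → X .] }  — accept
  I3: { [F → id . id] }  — shift
  I4: { [F → n . * F] }  — shift
  I5: { [F → . id id], [F → . n * F], [F → n * . F] }  — shift
  I6: { [F → n * F .] }  — reduce
  I7: { [F → id id .] }  — reduce

No state contains more than one complete item.

Answer: No reduce-reduce conflicts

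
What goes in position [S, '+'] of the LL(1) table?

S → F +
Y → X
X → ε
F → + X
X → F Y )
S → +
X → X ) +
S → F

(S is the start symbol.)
To find M[S, '+'], we find productions for S where '+' is in the predict set (PREDICT(N → α) = (FIRST(α) \ {ε}) ∪ (FOLLOW(N) if α ⇒* ε)).

Relevant sets:
  FIRST(F) = { '+' }

S → F +: PREDICT = { '+' }
  '+' is in predict set, so this production goes in M[S, '+']
S → +: PREDICT = { '+' }
  '+' is in predict set, so this production goes in M[S, '+']
S → F: PREDICT = { '+' }
  '+' is in predict set, so this production goes in M[S, '+']

M[S, '+'] = S → F +, S → +, S → F  (a multiply-defined cell — the grammar is not LL(1))

Answer: S → F +, S → +, S → F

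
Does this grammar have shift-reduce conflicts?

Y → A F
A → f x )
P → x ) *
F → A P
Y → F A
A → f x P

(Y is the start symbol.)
Augment with Y' → Y and build the canonical LR(0) collection (I0 = CLOSURE({[Y' → . Y]}), then GOTO on every symbol after a dot until no new states appear). It has 15 states:
  I0: { [A → . f x )], [A → . f x P], [F → . A P], [Y → . A F], [Y → . F A], [Y' → . Y] }  — shift
  I1: { [A → . f x )], [A → . f x P], [F → . A P], [F → A . P], [P → . x ) *], [Y → A . F] }  — shift
  I2: { [A → . f x )], [A → . f x P], [Y → F . A] }  — shift
  I3: { [Y' → Y .] }  — accept
  I4: { [A → f . x )], [A → f . x P] }  — shift
  I5: { [A → f x . )], [A → f x . P], [P → . x ) *] }  — shift
  I6: { [A → f x ) .] }  — reduce
  I7: { [A → f x P .] }  — reduce
  I8: { [P → x . ) *] }  — shift
  I9: { [P → x ) . *] }  — shift
  I10: { [P → x ) * .] }  — reduce
  I11: { [Y → F A .] }  — reduce
  I12: { [F → A . P], [P → . x ) *] }  — shift
  I13: { [Y → A F .] }  — reduce
  I14: { [F → A P .] }  — reduce

No state contains both a complete item and a shift item.

Answer: No shift-reduce conflicts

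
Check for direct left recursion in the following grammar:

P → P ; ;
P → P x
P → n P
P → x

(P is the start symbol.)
Direct left recursion occurs when N → N α for some non-terminal N (the right-hand side begins with the left-hand side itself).

P → P ; ;: LEFT RECURSIVE (starts with P)
P → P x: LEFT RECURSIVE (starts with P)
P → n P: starts with n
P → x: starts with x

The grammar has direct left recursion on: P.

Answer: Yes, P is left-recursive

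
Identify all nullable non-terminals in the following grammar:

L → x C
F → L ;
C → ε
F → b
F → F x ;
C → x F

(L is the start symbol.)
ε-productions: C → ε
So C is immediately nullable.
No further non-terminal can be added: every production for the remaining non-terminals contains a terminal or a non-nullable non-terminal.
Nullable = { 'C' }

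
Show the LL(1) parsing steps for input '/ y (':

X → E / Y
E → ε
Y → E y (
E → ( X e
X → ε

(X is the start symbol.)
LL(1) parsing maintains a stack (initially the start symbol over $) and the input. At each step: if the stack top is a terminal, match it against the current input token; if it is a non-terminal N, replace it with the RHS of M[N, lookahead] (the unique production whose predict set contains the lookahead).

Stack is shown with the top on the left.

Stack    Input    Action
------------------------
X $      / y ( $  output X → E / Y
E / Y $  / y ( $  output E → ε
/ Y $    / y ( $  match '/'
Y $      y ( $    output Y → E y (
E y ( $  y ( $    output E → ε
y ( $    y ( $    match 'y'
( $      ( $      match '('
$        $        accept

The string is accepted.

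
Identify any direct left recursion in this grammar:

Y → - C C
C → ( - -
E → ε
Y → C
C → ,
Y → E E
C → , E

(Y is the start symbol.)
Direct left recursion occurs when N → N α for some non-terminal N (the right-hand side begins with the left-hand side itself).

Y → - C C: starts with '-'
C → ( - -: starts with '('
E → ε: starts with ε
Y → C: starts with C
C → ,: starts with ','
Y → E E: starts with E
C → , E: starts with ','

No direct left recursion found.

Answer: No direct left recursion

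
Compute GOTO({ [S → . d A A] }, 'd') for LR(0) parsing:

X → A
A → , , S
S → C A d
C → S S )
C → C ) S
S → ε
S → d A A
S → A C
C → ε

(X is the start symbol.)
GOTO(I, 'd') = CLOSURE({ [A → αX.β] : [A → α.Xβ] ∈ I, X = 'd' })

Items with dot before 'd', with the dot advanced:
  [S → . d A A] → [S → d . A A]
Closure of the advanced items:
  [S → d . A A] has the dot before A: add [A → . , , S]

GOTO = { [A → . , , S], [S → d . A A] }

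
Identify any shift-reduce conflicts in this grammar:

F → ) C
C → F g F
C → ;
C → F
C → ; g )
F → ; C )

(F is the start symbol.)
Yes — I4: [C → ; .] vs [C → . ;]; I6: [C → F .] vs [C → F . g F]

Augment with F' → F and build the canonical LR(0) collection (I0 = CLOSURE({[F' → . F]}), then GOTO on every symbol after a dot until no new states appear). It has 13 states:
  I0: { [F → . ) C], [F → . ; C )], [F' → . F] }  — shift
  I1: { [C → . ; g )], [C → . ;], [C → . F g F], [C → . F], [F → ) . C], [F → . ) C], [F → . ; C )] }  — shift
  I2: { [C → . ; g )], [C → . ;], [C → . F g F], [C → . F], [F → . ) C], [F → . ; C )], [F → ; . C )] }  — shift
  I3: { [F' → F .] }  — accept
  I4: { [C → . ; g )], [C → . ;], [C → . F g F], [C → . F], [C → ; . g )], [C → ; .], [F → . ) C], [F → . ; C )], [F → ; . C )] }  — shift, reduce
  I5: { [F → ; C . )] }  — shift
  I6: { [C → F . g F], [C → F .] }  — shift, reduce
  I7: { [C → F g . F], [F → . ) C], [F → . ; C )] }  — shift
  I8: { [C → F g F .] }  — reduce
  I9: { [F → ; C ) .] }  — reduce
  I10: { [C → ; g . )] }  — shift
  I11: { [C → ; g ) .] }  — reduce
  I12: { [F → ) C .] }  — reduce

I4 contains reduce item [C → ; .] and shift items [C → . ;], [C → . ; g )], [C → ; . g )], [F → . ) C], [F → . ; C )] — shift-reduce conflict.
I6 contains reduce item [C → F .] and shift item [C → F . g F] — shift-reduce conflict.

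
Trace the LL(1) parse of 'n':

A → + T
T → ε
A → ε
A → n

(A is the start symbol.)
LL(1) parsing maintains a stack (initially the start symbol over $) and the input. At each step: if the stack top is a terminal, match it against the current input token; if it is a non-terminal N, replace it with the RHS of M[N, lookahead] (the unique production whose predict set contains the lookahead).

Stack is shown with the top on the left.

Stack  Input  Action
--------------------
A $    n $    output A → n
n $    n $    match 'n'
$      $      accept

The string is accepted.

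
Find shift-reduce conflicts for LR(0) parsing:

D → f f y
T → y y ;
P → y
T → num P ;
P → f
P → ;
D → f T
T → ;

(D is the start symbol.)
A shift-reduce conflict occurs when an LR(0) state has both:
  - a complete (reduce) item [A → α .] (dot at the end), and
  - a shift item [B → β . c γ] (dot before a terminal).

Augment with D' → D and build the canonical LR(0) collection (I0 = CLOSURE({[D' → . D]}), then GOTO on every symbol after a dot until no new states appear). It has 16 states:
  I0: { [D → . f T], [D → . f f y], [D' → . D] }  — shift
  I1: { [D' → D .] }  — accept
  I2: { [D → f . T], [D → f . f y], [T → . ;], [T → . num P ;], [T → . y y ;] }  — shift
  I3: { [T → ; .] }  — reduce
  I4: { [D → f T .] }  — reduce
  I5: { [D → f f . y] }  — shift
  I6: { [P → . ;], [P → . f], [P → . y], [T → num . P ;] }  — shift
  I7: { [T → y . y ;] }  — shift
  I8: { [T → y y . ;] }  — shift
  I9: { [T → y y ; .] }  — reduce
  I10: { [P → ; .] }  — reduce
  I11: { [T → num P . ;] }  — shift
  I12: { [P → f .] }  — reduce
  I13: { [P → y .] }  — reduce
  I14: { [T → num P ; .] }  — reduce
  I15: { [D → f f y .] }  — reduce

No state contains both a complete item and a shift item.

Answer: No shift-reduce conflicts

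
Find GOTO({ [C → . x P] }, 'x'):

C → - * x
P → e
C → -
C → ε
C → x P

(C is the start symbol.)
{ [C → x . P], [P → . e] }

GOTO(I, 'x') = CLOSURE({ [A → αX.β] : [A → α.Xβ] ∈ I, X = 'x' })

Items with dot before 'x', with the dot advanced:
  [C → . x P] → [C → x . P]
Closure of the advanced items:
  [C → x . P] has the dot before P: add [P → . e]

GOTO = { [C → x . P], [P → . e] }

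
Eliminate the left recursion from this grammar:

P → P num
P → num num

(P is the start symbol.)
P is directly left-recursive. The standard transformation for
  A → A α₁ | ... | A α_m | β₁ | ... | β_n
is
  A  → β₁ A' | ... | β_n A'
  A' → α₁ A' | ... | α_m A' | ε

P → num num becomes P → num num P'
P → P num becomes P' → num P'
Add P' → ε

Resulting grammar:
P → num num P'
P' → num P'
P' → ε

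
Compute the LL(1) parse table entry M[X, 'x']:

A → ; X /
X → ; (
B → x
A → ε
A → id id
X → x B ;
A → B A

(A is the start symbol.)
To find M[X, 'x'], we find productions for X where 'x' is in the predict set (PREDICT(N → α) = (FIRST(α) \ {ε}) ∪ (FOLLOW(N) if α ⇒* ε)).

X → ; (: PREDICT = { ';' }
X → x B ;: PREDICT = { 'x' }
  'x' is in predict set, so this production goes in M[X, 'x']

M[X, 'x'] = X → x B ;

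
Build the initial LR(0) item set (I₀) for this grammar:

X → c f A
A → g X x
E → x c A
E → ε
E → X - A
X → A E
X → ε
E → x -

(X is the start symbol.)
{ [A → . g X x], [X → . A E], [X → . c f A], [X → .], [X' → . X] }

First, augment the grammar with X' → X
I₀ = CLOSURE({ [X' → . X] }):
  [X' → . X] has the dot before X: add [X → . c f A], [X → . A E], [X → .]
  [X → . A E] has the dot before A: add [A → . g X x]
No further items can be added.

I₀ = { [A → . g X x], [X → . A E], [X → . c f A], [X → .], [X' → . X] }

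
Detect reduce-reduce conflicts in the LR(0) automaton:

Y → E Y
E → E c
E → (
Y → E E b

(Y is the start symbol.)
No reduce-reduce conflicts

Augment with Y' → Y and build the canonical LR(0) collection (I0 = CLOSURE({[Y' → . Y]}), then GOTO on every symbol after a dot until no new states appear). It has 8 states:
  I0: { [E → . (], [E → . E c], [Y → . E E b], [Y → . E Y], [Y' → . Y] }  — shift
  I1: { [E → ( .] }  — reduce
  I2: { [E → . (], [E → . E c], [E → E . c], [Y → . E E b], [Y → . E Y], [Y → E . E b], [Y → E . Y] }  — shift
  I3: { [Y' → Y .] }  — accept
  I4: { [E → . (], [E → . E c], [E → E . c], [Y → . E E b], [Y → . E Y], [Y → E . E b], [Y → E . Y], [Y → E E . b] }  — shift
  I5: { [Y → E Y .] }  — reduce
  I6: { [E → E c .] }  — reduce
  I7: { [Y → E E b .] }  — reduce

No state contains more than one complete item.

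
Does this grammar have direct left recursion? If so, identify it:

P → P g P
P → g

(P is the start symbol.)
Yes, P is left-recursive

P → P g P: LEFT RECURSIVE (starts with P)
P → g: starts with g

The grammar has direct left recursion on: P.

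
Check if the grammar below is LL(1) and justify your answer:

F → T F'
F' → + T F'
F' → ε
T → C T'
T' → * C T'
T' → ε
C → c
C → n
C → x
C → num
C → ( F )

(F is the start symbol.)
Yes, the grammar is LL(1).

A grammar is LL(1) if for each non-terminal N with multiple productions, the predict sets of those productions are pairwise disjoint, where PREDICT(N → α) = (FIRST(α) \ {ε}) ∪ (FOLLOW(N) if α ⇒* ε).

Relevant sets:
  FOLLOW(F') = { $, ')' }
  FOLLOW(T') = { $, ')', '+' }

For F':
  PREDICT(F' → '+' T F') = { '+' }
  PREDICT(F' → ε) = { $, ')' }
For T':
  PREDICT(T' → '*' C T') = { '*' }
  PREDICT(T' → ε) = { $, ')', '+' }
For C:
  PREDICT(C → c) = { 'c' }
  PREDICT(C → n) = { 'n' }
  PREDICT(C → x) = { 'x' }
  PREDICT(C → num) = { 'num' }
  PREDICT(C → '(' F ')') = { '(' }
F, T have a single production, so nothing to check there.

All predict sets are disjoint. The grammar IS LL(1).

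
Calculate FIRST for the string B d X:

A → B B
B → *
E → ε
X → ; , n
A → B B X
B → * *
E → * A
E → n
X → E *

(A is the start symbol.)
{ '*' }

FIRST sets of the non-terminals involved (from the grammar, by fixed-point iteration):
  FIRST(B) = { '*' }

To compute FIRST(B d X), process the symbols left to right:
Symbol B is a non-terminal. Add FIRST(B) \ {ε} = { '*' }
B is not nullable (ε ∉ FIRST(B)), so stop here.
FIRST(B d X) = { '*' }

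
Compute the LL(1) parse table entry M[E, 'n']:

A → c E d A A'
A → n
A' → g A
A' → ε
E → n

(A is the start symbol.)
E → n

To find M[E, 'n'], we find productions for E where 'n' is in the predict set (PREDICT(N → α) = (FIRST(α) \ {ε}) ∪ (FOLLOW(N) if α ⇒* ε)).

E → n: PREDICT = { 'n' }
  'n' is in predict set, so this production goes in M[E, 'n']

M[E, 'n'] = E → n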